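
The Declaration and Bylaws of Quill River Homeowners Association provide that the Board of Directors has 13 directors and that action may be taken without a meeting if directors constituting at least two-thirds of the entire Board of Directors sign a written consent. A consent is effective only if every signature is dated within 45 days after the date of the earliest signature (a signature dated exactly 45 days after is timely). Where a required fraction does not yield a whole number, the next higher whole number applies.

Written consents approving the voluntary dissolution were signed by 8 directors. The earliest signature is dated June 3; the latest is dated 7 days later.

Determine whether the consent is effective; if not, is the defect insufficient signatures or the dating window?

Not effective — insufficient signatures.

Signatures required: at least two-thirds of 13 — 2/3 of 13 = 8.67, rounded up to 9, so 9 needed; 8 signed. Insufficient.
Dating window: the latest signature is 7 days after the earliest; the limit is 45 days. Within the window.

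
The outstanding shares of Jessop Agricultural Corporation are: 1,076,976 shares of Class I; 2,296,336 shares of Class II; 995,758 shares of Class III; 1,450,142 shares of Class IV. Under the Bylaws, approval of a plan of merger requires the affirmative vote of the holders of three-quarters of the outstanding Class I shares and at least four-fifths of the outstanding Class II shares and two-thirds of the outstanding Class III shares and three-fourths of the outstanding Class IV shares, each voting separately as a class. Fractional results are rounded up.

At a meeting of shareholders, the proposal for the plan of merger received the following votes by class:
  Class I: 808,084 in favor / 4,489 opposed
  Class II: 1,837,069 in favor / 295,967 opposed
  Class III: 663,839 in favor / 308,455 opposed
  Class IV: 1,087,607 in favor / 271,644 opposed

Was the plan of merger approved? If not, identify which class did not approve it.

Class I: 3/4 of 1076976 = 807732; 807,732 required, 808,084 in favor — approved.
Class II: 4/5 of 2296336 = 1837068.80, rounded up to 1837069; 1,837,069 required, 1,837,069 in favor — approved.
Class III: 2/3 of 995758 = 663838.67, rounded up to 663839; 663,839 required, 663,839 in favor — approved.
Class IV: 3/4 of 1450142 = 1087606.50, rounded up to 1087607; 1,087,607 required, 1,087,607 in favor — approved.

Approved — every class gave the required vote.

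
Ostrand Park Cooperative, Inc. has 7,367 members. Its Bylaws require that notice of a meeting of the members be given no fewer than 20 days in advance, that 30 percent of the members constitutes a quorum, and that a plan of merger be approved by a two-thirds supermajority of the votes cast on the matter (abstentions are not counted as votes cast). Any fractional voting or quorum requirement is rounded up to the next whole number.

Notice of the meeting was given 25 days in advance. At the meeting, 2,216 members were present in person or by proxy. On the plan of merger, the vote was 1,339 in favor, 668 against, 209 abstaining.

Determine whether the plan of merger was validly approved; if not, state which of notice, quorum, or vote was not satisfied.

Notice: 25 days given; 20 required. Satisfied.
Quorum: 30% of 7,367 = 2,210.10, rounded up to 2,211; 2,216 present. Satisfied.
Vote: requires two-thirds of the votes cast (2,216 − 209 abstaining = 2,007); 2/3 of 2007 = 1338, so 1,338 needed; 1,339 in favor. Satisfied.

Valid — all requirements satisfied.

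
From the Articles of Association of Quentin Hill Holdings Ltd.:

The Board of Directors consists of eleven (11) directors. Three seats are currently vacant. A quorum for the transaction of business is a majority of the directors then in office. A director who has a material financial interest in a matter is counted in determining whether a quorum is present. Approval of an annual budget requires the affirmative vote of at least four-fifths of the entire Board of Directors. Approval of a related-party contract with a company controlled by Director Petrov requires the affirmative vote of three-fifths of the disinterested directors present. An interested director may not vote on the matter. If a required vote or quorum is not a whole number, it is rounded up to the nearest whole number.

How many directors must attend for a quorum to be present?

A majority of 8 is 5.

5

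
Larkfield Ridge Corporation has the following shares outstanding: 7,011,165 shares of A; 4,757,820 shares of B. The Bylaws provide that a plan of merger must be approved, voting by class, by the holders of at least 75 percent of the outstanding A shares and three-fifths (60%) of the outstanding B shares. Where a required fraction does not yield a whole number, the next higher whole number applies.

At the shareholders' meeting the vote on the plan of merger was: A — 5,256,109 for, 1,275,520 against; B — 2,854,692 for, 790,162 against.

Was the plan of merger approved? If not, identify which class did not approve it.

Not approved — the A shares did not give the required vote.

A: 3/4 of 7011165 = 5258373.75, rounded up to 5258374; 5,258,374 required, 5,256,109 in favor — not approved.
B: 3/5 of 4757820 = 2854692; 2,854,692 required, 2,854,692 in favor — approved.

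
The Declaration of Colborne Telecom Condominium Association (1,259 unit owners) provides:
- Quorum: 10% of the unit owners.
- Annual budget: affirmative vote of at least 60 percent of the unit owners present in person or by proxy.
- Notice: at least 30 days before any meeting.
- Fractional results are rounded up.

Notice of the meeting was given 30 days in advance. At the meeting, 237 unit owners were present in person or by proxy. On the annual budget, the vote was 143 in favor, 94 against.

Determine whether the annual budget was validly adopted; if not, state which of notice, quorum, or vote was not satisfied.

Valid — all requirements satisfied.

Notice: 30 days given; 30 required. Satisfied.
Quorum: 10% of 1,259 = 125.90, rounded up to 126; 237 present. Satisfied.
Vote: requires three-fifths of those present (237); 3/5 of 237 = 142.20, rounded up to 143, so 143 needed; 143 in favor. Satisfied.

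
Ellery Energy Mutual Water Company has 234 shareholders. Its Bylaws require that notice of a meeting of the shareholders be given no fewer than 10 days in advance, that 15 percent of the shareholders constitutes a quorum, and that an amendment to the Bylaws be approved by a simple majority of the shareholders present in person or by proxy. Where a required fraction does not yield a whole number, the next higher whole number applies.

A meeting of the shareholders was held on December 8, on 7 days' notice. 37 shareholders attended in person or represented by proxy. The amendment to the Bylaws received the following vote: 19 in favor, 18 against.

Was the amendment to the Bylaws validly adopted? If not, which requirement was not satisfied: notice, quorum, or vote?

Notice: 7 days given; 10 required. Not satisfied.
Quorum: 15% of 234 = 35.10, rounded up to 36; 37 present. Satisfied.
Vote: requires a majority of those present (37); a majority of 37 is 19, so 19 needed; 19 in favor. Satisfied.

Invalid — notice requirement not satisfied.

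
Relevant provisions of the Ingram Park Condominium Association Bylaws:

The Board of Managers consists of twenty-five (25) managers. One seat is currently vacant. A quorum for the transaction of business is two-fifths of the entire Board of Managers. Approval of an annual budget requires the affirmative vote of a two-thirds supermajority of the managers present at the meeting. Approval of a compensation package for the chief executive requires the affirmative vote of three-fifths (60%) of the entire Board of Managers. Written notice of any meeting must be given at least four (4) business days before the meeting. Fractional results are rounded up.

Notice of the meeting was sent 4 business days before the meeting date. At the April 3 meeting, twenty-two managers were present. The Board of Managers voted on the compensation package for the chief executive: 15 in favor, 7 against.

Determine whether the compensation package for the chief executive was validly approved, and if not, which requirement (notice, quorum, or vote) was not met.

Valid — all requirements satisfied.

Notice: 4 business days given; 4 required (4 ≥ 4). Satisfied.
Quorum: 22 present; quorum is 10. Satisfied.
Vote: the compensation package for the chief executive requires three-fifths of the entire Board of Managers (25). 3/5 of 25 = 15, so 15 affirmative votes are needed; 15 voted in favor. Satisfied.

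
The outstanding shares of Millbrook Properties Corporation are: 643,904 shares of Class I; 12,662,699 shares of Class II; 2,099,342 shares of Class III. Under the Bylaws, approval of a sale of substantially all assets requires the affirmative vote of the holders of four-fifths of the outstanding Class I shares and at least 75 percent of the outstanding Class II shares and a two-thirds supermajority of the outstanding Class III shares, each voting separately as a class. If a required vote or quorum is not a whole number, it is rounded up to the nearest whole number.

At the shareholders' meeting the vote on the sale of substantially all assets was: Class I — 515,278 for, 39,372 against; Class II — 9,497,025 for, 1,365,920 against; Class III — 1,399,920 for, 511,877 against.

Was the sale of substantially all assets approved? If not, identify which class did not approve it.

Approved — every class gave the required vote.

Class I: 4/5 of 643904 = 515123.20, rounded up to 515124; 515,124 required, 515,278 in favor — approved.
Class II: 3/4 of 12662699 = 9497024.25, rounded up to 9497025; 9,497,025 required, 9,497,025 in favor — approved.
Class III: 2/3 of 2099342 = 1399561.33, rounded up to 1399562; 1,399,562 required, 1,399,920 in favor — approved.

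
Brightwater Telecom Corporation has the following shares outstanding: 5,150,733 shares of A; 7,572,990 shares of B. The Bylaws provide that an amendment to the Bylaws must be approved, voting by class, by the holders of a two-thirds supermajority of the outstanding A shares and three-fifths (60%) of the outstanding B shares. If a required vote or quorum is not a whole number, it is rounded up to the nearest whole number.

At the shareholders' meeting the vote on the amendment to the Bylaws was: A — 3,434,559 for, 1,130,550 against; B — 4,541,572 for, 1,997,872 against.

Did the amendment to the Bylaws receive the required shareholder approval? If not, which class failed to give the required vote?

Not approved — the B shares did not give the required vote.

A: 2/3 of 5150733 = 3433822; 3,433,822 required, 3,434,559 in favor — approved.
B: 3/5 of 7572990 = 4543794; 4,543,794 required, 4,541,572 in favor — not approved.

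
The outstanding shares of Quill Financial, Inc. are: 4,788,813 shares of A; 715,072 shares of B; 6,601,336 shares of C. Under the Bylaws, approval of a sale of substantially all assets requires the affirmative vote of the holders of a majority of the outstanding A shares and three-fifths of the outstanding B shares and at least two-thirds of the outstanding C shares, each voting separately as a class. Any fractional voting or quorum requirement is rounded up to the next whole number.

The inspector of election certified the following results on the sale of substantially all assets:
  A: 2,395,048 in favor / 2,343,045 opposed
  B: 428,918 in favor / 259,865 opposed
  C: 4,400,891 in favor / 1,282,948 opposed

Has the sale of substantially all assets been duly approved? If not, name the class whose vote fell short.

A: a majority of 4788813 is 2394407; 2,394,407 required, 2,395,048 in favor — approved.
B: 3/5 of 715072 = 429043.20, rounded up to 429044; 429,044 required, 428,918 in favor — not approved.
C: 2/3 of 6601336 = 4400890.67, rounded up to 4400891; 4,400,891 required, 4,400,891 in favor — approved.

Not approved — the B shares did not give the required vote.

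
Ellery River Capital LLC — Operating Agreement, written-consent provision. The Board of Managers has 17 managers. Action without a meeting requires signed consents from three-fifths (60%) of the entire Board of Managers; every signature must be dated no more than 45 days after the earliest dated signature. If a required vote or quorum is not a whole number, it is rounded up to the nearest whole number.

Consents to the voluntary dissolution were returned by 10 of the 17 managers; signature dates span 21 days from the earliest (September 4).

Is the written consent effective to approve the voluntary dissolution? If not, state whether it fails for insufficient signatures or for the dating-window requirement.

Not effective — insufficient signatures.

Signatures required: three-fifths (60%) of 17 — 3/5 of 17 = 10.20, rounded up to 11, so 11 needed; 10 signed. Insufficient.
Dating window: the latest signature is 21 days after the earliest; the limit is 45 days. Within the window.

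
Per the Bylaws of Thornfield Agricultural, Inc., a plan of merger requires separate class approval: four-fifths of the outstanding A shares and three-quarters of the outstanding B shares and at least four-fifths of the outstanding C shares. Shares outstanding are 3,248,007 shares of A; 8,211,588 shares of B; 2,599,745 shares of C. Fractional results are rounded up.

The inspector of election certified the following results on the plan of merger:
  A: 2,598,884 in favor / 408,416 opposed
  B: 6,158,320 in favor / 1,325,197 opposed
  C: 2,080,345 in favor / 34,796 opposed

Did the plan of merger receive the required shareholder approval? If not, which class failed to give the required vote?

A: 4/5 of 3248007 = 2598405.60, rounded up to 2598406; 2,598,406 required, 2,598,884 in favor — approved.
B: 3/4 of 8211588 = 6158691; 6,158,691 required, 6,158,320 in favor — not approved.
C: 4/5 of 2599745 = 2079796; 2,079,796 required, 2,080,345 in favor — approved.

Not approved — the B shares did not give the required vote.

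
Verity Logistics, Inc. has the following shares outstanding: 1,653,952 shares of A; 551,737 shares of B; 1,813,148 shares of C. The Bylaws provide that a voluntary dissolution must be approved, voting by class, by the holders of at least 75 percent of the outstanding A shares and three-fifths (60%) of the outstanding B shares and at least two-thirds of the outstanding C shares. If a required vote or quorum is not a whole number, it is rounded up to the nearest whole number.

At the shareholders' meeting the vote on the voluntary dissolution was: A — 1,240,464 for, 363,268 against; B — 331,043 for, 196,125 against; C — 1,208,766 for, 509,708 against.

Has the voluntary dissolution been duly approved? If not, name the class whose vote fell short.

A: 3/4 of 1653952 = 1240464; 1,240,464 required, 1,240,464 in favor — approved.
B: 3/5 of 551737 = 331042.20, rounded up to 331043; 331,043 required, 331,043 in favor — approved.
C: 2/3 of 1813148 = 1208765.33, rounded up to 1208766; 1,208,766 required, 1,208,766 in favor — approved.

Approved — every class gave the required vote.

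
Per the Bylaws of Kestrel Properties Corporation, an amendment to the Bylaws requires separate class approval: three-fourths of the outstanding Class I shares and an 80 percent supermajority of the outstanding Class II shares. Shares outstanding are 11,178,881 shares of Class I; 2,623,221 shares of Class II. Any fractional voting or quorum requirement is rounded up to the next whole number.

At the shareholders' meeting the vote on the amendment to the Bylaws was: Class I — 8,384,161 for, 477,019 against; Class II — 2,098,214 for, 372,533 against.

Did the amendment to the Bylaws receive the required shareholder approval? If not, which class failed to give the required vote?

Class I: 3/4 of 11178881 = 8384160.75, rounded up to 8384161; 8,384,161 required, 8,384,161 in favor — approved.
Class II: 4/5 of 2623221 = 2098576.80, rounded up to 2098577; 2,098,577 required, 2,098,214 in favor — not approved.

Not approved — the Class II shares did not give the required vote.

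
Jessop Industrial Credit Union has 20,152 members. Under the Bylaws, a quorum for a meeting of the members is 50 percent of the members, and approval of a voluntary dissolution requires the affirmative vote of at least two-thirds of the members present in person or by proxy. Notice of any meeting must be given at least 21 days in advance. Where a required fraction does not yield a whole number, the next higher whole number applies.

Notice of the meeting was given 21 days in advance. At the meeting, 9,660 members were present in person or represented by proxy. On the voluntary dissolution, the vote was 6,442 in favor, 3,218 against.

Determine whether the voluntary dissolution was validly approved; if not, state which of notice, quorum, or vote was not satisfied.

Notice: 21 days given; 21 required. Satisfied.
Quorum: 50% of 20,152 = 10,076; 9,660 present. Not satisfied.
Vote: requires two-thirds of those present (9,660); 2/3 of 9660 = 6440, so 6,440 needed; 6,442 in favor. Satisfied.

Invalid — quorum requirement not satisfied.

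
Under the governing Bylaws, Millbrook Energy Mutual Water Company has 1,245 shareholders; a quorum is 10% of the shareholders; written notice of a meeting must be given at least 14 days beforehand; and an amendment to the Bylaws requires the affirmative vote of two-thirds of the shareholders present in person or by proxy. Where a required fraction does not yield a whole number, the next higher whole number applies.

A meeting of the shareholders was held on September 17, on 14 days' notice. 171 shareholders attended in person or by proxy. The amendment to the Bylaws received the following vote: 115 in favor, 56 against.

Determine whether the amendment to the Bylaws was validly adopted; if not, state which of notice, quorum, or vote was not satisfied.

Notice: 14 days given; 14 required. Satisfied.
Quorum: 10% of 1,245 = 124.50, rounded up to 125; 171 present. Satisfied.
Vote: requires two-thirds of those present (171); 2/3 of 171 = 114, so 114 needed; 115 in favor. Satisfied.

Valid — all requirements satisfied.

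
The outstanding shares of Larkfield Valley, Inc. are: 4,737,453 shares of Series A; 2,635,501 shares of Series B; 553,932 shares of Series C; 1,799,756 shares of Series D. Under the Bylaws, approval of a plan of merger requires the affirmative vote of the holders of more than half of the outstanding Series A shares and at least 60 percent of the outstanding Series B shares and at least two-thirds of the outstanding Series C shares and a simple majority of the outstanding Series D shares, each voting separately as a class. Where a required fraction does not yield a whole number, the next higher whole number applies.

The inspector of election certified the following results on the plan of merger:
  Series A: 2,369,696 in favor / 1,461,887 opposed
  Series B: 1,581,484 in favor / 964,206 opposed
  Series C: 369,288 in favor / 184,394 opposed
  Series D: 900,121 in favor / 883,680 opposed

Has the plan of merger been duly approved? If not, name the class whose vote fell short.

Approved — every class gave the required vote.

Series A: a majority of 4737453 is 2368727; 2,368,727 required, 2,369,696 in favor — approved.
Series B: 3/5 of 2635501 = 1581300.60, rounded up to 1581301; 1,581,301 required, 1,581,484 in favor — approved.
Series C: 2/3 of 553932 = 369288; 369,288 required, 369,288 in favor — approved.
Series D: a majority of 1799756 is 899879; 899,879 required, 900,121 in favor — approved.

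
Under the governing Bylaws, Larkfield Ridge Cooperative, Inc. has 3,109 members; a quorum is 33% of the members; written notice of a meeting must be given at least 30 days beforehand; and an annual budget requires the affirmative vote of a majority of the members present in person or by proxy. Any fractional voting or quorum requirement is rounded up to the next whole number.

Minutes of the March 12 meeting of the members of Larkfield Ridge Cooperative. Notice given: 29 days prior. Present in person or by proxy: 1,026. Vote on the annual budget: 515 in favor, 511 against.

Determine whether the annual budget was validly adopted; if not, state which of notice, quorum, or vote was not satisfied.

Invalid — notice requirement not satisfied.

Notice: 29 days given; 30 required. Not satisfied.
Quorum: 33% of 3,109 = 1,025.97, rounded up to 1,026; 1,026 present. Satisfied.
Vote: requires a majority of those present (1,026); a majority of 1026 is 514, so 514 needed; 515 in favor. Satisfied.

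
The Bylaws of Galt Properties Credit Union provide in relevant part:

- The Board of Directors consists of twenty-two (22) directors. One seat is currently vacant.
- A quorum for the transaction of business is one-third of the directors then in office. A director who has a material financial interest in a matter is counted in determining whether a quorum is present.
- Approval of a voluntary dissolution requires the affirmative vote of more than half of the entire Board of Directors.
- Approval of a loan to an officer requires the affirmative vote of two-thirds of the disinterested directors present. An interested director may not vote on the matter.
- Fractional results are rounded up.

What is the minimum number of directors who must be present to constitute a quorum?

1/3 of 21 = 7.

7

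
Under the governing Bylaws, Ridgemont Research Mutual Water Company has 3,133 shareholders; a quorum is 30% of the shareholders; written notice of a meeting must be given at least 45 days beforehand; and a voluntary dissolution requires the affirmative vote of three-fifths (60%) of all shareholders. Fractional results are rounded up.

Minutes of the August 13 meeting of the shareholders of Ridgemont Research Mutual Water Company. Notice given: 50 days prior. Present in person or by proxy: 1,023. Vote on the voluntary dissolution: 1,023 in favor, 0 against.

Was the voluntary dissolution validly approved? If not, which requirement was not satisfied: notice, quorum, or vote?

Notice: 50 days given; 45 required. Satisfied.
Quorum: 30% of 3,133 = 939.90, rounded up to 940; 1,023 present. Satisfied.
Vote: requires three-fifths of all shareholders (3,133); 3/5 of 3133 = 1879.80, rounded up to 1880, so 1,880 needed; 1,023 in favor. Not satisfied.

Invalid — vote requirement not satisfied.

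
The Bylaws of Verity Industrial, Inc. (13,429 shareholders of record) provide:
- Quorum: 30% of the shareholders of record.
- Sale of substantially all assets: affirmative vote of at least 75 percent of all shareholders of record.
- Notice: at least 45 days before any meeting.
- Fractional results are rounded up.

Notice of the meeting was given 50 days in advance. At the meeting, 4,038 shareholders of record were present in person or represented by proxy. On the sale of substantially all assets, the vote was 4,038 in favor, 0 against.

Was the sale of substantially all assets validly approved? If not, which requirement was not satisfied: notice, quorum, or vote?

Invalid — vote requirement not satisfied.

Notice: 50 days given; 45 required. Satisfied.
Quorum: 30% of 13,429 = 4,028.70, rounded up to 4,029; 4,038 present. Satisfied.
Vote: requires three-fourths of all shareholders of record (13,429); 3/4 of 13429 = 10071.75, rounded up to 10072, so 10,072 needed; 4,038 in favor. Not satisfied.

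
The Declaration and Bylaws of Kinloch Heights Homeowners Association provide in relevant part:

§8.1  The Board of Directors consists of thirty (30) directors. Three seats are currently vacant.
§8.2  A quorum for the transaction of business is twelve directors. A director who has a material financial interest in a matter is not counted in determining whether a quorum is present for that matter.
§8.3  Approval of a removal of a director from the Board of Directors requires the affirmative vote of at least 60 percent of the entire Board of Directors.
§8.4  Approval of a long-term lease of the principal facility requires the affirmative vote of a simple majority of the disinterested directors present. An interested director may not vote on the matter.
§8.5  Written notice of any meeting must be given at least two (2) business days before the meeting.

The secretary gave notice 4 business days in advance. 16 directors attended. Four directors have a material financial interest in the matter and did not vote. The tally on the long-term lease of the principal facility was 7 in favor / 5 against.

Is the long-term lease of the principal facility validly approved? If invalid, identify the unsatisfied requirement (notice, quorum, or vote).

Valid — all requirements satisfied.

Notice: 4 business days given; 2 required (4 ≥ 2). Satisfied.
Quorum: 16 present, but the 4 interested directors do not count, leaving 12. Quorum is 12. Satisfied.
Vote: the long-term lease of the principal facility requires a majority of the disinterested directors present (16 − 4 = 12). A majority of 12 is 7, so 7 affirmative votes are needed; 7 voted in favor. Satisfied.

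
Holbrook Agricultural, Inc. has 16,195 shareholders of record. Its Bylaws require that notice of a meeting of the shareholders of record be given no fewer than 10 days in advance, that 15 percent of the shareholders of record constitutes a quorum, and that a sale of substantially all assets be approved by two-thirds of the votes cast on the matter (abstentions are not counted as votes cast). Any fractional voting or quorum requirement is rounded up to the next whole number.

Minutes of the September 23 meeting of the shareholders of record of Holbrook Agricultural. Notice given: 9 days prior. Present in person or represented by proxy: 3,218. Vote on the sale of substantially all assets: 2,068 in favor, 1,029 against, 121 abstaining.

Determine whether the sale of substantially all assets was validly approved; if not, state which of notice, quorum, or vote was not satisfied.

Notice: 9 days given; 10 required. Not satisfied.
Quorum: 15% of 16,195 = 2,429.25, rounded up to 2,430; 3,218 present. Satisfied.
Vote: requires two-thirds of the votes cast (3,218 − 121 abstaining = 3,097); 2/3 of 3097 = 2064.67, rounded up to 2065, so 2,065 needed; 2,068 in favor. Satisfied.

Invalid — notice requirement not satisfied.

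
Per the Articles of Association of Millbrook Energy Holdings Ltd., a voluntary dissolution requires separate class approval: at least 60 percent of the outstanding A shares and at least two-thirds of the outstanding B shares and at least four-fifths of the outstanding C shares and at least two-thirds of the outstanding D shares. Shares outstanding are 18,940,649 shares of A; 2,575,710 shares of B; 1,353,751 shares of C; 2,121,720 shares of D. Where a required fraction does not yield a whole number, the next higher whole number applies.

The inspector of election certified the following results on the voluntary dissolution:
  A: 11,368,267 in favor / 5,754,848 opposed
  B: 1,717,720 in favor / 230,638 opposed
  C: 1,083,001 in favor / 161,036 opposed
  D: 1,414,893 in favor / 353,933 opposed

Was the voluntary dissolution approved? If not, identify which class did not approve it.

Approved — every class gave the required vote.

A: 3/5 of 18940649 = 11364389.40, rounded up to 11364390; 11,364,390 required, 11,368,267 in favor — approved.
B: 2/3 of 2575710 = 1717140; 1,717,140 required, 1,717,720 in favor — approved.
C: 4/5 of 1353751 = 1083000.80, rounded up to 1083001; 1,083,001 required, 1,083,001 in favor — approved.
D: 2/3 of 2121720 = 1414480; 1,414,480 required, 1,414,893 in favor — approved.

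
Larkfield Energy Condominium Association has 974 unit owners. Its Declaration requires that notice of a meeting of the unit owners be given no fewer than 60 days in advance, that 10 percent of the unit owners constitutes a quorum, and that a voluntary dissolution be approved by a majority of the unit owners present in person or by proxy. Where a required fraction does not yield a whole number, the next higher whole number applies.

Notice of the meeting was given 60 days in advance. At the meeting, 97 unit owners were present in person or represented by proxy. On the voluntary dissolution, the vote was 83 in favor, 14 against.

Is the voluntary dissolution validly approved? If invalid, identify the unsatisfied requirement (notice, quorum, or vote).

Invalid — quorum requirement not satisfied.

Notice: 60 days given; 60 required. Satisfied.
Quorum: 10% of 974 = 97.40, rounded up to 98; 97 present. Not satisfied.
Vote: requires a majority of those present (97); a majority of 97 is 49, so 49 needed; 83 in favor. Satisfied.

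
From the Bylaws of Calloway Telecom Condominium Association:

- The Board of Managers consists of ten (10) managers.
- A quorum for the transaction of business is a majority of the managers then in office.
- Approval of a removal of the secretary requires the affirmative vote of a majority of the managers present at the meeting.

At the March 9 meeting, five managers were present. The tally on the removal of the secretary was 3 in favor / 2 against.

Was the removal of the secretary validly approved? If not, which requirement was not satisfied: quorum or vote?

Quorum: 5 present; quorum is 6. Not satisfied.
Vote: the removal of the secretary requires a majority of the managers present (5). A majority of 5 is 3, so 3 affirmative votes are needed; 3 voted in favor. Satisfied. (Moot — without a quorum no business can be validly transacted.)

Invalid — quorum requirement not satisfied.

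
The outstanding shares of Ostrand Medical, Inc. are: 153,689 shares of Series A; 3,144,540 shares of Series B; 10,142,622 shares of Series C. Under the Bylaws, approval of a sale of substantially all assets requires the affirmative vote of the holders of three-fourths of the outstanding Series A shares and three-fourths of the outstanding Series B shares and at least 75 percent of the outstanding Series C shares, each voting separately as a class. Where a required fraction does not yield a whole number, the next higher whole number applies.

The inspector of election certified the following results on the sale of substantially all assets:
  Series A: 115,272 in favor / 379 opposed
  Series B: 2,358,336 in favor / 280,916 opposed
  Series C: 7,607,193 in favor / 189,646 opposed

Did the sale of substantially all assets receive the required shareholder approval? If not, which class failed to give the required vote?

Series A: 3/4 of 153689 = 115266.75, rounded up to 115267; 115,267 required, 115,272 in favor — approved.
Series B: 3/4 of 3144540 = 2358405; 2,358,405 required, 2,358,336 in favor — not approved.
Series C: 3/4 of 10142622 = 7606966.50, rounded up to 7606967; 7,606,967 required, 7,607,193 in favor — approved.

Not approved — the Series B shares did not give the required vote.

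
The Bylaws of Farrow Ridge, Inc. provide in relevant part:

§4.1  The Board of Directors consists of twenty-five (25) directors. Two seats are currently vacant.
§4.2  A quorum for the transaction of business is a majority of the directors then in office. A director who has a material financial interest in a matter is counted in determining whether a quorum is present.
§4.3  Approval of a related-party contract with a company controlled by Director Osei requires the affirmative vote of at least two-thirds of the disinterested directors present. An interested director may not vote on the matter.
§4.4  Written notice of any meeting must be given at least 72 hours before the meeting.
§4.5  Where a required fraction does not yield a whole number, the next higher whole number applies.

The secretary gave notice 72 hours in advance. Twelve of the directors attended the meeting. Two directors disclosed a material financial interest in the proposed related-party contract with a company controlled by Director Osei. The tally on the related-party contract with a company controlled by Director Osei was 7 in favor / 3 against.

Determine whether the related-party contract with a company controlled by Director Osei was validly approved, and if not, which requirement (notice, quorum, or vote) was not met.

Notice: 72 hours given; 72 required (72 ≥ 72). Satisfied.
Quorum: 12 present (interested directors count toward quorum); quorum is 12. Satisfied.
Vote: the related-party contract with a company controlled by Director Osei requires two-thirds of the disinterested directors present (12 − 2 = 10). 2/3 of 10 = 6.67, rounded up to 7, so 7 affirmative votes are needed; 7 voted in favor. Satisfied.

Valid — all requirements satisfied.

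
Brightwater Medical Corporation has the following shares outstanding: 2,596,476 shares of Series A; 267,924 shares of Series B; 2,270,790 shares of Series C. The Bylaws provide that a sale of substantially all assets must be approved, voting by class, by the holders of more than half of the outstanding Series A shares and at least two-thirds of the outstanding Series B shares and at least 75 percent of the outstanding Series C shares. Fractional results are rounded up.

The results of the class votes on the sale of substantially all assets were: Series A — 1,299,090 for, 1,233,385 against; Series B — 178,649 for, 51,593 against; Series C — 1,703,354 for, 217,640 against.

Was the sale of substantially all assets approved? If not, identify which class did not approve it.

Series A: a majority of 2596476 is 1298239; 1,298,239 required, 1,299,090 in favor — approved.
Series B: 2/3 of 267924 = 178616; 178,616 required, 178,649 in favor — approved.
Series C: 3/4 of 2270790 = 1703092.50, rounded up to 1703093; 1,703,093 required, 1,703,354 in favor — approved.

Approved — every class gave the required vote.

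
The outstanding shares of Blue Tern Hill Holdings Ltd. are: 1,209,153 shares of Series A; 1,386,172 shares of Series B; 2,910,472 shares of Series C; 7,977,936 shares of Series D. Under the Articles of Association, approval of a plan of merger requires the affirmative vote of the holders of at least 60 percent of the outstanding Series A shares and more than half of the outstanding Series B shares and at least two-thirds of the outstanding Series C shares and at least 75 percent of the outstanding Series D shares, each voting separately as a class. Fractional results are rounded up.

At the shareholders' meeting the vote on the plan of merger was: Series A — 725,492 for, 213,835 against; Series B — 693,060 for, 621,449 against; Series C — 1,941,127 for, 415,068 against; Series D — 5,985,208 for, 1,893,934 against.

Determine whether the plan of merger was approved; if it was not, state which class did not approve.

Series A: 3/5 of 1209153 = 725491.80, rounded up to 725492; 725,492 required, 725,492 in favor — approved.
Series B: a majority of 1386172 is 693087; 693,087 required, 693,060 in favor — not approved.
Series C: 2/3 of 2910472 = 1940314.67, rounded up to 1940315; 1,940,315 required, 1,941,127 in favor — approved.
Series D: 3/4 of 7977936 = 5983452; 5,983,452 required, 5,985,208 in favor — approved.

Not approved — the Series B shares did not give the required vote.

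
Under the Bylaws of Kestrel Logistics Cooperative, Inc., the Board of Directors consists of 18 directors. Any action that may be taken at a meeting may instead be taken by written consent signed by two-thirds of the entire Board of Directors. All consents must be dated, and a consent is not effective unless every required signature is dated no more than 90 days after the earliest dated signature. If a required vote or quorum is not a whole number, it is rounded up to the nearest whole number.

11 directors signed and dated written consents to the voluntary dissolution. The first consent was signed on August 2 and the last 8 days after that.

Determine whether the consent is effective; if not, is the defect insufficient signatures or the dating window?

Signatures required: two-thirds of 18 — 2/3 of 18 = 12, so 12 needed; 11 signed. Insufficient.
Dating window: the latest signature is 8 days after the earliest; the limit is 90 days. Within the window.

Not effective — insufficient signatures.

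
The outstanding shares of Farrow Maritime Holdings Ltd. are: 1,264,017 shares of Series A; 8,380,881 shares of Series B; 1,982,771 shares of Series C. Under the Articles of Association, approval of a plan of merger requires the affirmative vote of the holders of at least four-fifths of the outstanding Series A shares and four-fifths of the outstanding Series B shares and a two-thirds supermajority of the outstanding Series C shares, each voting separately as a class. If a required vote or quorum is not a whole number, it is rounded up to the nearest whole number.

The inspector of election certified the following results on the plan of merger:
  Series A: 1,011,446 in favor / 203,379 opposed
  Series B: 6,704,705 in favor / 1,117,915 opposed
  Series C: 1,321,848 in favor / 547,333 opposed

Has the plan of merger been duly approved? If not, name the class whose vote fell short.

Series A: 4/5 of 1264017 = 1011213.60, rounded up to 1011214; 1,011,214 required, 1,011,446 in favor — approved.
Series B: 4/5 of 8380881 = 6704704.80, rounded up to 6704705; 6,704,705 required, 6,704,705 in favor — approved.
Series C: 2/3 of 1982771 = 1321847.33, rounded up to 1321848; 1,321,848 required, 1,321,848 in favor — approved.

Approved — every class gave the required vote.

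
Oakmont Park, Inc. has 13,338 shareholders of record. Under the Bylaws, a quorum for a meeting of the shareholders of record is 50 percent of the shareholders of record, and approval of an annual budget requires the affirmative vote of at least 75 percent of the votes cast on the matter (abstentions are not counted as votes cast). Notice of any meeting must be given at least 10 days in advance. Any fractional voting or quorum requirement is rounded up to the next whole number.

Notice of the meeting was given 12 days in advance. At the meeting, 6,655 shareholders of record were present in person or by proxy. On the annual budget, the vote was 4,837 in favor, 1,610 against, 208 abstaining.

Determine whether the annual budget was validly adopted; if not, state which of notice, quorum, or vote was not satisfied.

Notice: 12 days given; 10 required. Satisfied.
Quorum: 50% of 13,338 = 6,669; 6,655 present. Not satisfied.
Vote: requires three-fourths of the votes cast (6,655 − 208 abstaining = 6,447); 3/4 of 6447 = 4835.25, rounded up to 4836, so 4,836 needed; 4,837 in favor. Satisfied.

Invalid — quorum requirement not satisfied.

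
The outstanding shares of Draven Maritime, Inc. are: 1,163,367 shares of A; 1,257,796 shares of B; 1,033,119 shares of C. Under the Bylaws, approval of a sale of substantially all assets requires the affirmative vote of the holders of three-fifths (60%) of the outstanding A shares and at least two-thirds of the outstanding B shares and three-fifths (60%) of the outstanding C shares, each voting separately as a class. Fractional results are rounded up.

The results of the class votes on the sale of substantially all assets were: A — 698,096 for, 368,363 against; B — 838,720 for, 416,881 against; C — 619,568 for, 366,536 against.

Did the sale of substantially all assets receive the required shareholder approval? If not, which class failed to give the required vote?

A: 3/5 of 1163367 = 698020.20, rounded up to 698021; 698,021 required, 698,096 in favor — approved.
B: 2/3 of 1257796 = 838530.67, rounded up to 838531; 838,531 required, 838,720 in favor — approved.
C: 3/5 of 1033119 = 619871.40, rounded up to 619872; 619,872 required, 619,568 in favor — not approved.

Not approved — the C shares did not give the required vote.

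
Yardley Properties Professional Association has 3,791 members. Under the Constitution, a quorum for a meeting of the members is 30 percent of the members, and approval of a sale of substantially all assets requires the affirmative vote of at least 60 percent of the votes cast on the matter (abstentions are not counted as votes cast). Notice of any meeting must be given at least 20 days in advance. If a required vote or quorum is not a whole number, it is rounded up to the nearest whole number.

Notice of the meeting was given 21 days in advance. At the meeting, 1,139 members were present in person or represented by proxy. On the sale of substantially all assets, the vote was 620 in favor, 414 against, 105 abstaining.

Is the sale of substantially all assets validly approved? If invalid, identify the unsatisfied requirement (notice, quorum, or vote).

Notice: 21 days given; 20 required. Satisfied.
Quorum: 30% of 3,791 = 1,137.30, rounded up to 1,138; 1,139 present. Satisfied.
Vote: requires three-fifths of the votes cast (1,139 − 105 abstaining = 1,034); 3/5 of 1034 = 620.40, rounded up to 621, so 621 needed; 620 in favor. Not satisfied.

Invalid — vote requirement not satisfied.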